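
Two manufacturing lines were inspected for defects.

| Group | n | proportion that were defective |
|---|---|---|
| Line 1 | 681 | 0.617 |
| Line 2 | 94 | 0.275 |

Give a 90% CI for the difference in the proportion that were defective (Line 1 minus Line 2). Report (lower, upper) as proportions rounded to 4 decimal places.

(0.2603, 0.4237)

The two standard errors are √(0.6170×0.3830/681) = 0.01863 and √(0.2750×0.7250/94) = 0.04605.
Because the samples are independent, SE_diff = √(0.01863² + 0.04605²) = 0.04968.
Using z* = 1.645 for 90%, ME = 1.645 × 0.04968 = 0.08172.
p̂₁ − p̂₂ = 0.3420; interval 0.3420 ± 0.08172 gives (0.2603, 0.4237).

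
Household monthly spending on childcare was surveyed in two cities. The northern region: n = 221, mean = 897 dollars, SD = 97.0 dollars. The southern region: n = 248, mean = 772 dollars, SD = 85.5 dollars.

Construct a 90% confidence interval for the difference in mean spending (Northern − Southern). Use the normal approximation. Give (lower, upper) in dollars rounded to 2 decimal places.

(111.04, 138.96)

Standard errors of each mean: 97.0/√221 = 6.5249 and 85.5/√248 = 5.4293.
SE(x̄₁ − x̄₂) = √(6.5249² + 5.4293²) = 8.4883 for independent samples with unequal variances.
With z* = 1.645, the margin is 1.645 × 8.4883 = 13.9633.
x̄₁ − x̄₂ = 897 − 772 = 125.0000; the interval is 125.0000 ± 13.9633 = (111.04, 138.96).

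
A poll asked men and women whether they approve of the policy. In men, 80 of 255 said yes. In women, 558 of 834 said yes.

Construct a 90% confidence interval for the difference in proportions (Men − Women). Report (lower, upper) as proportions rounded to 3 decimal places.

Sample proportions: 80/255 = 0.3137, 558/834 = 0.6691.
Each SE is √(p̂(1−p̂)/n): √(0.3137·0.6863/255) = 0.02906 and √(0.6691·0.3309/834) = 0.01629.
SE(p̂₁ − p̂₂) = √(SE₁² + SE₂²) = √(0.0008444836 + 0.0002653641) = 0.03331, since the two samples are independent.
At 90% confidence z* = 1.645; margin = 1.645 × 0.03331 = 0.05479.
The difference is 0.3137 − 0.6691 = -0.3554, so the interval is -0.3554 ± 0.05479 = (-0.410, -0.301).

(-0.410, -0.301)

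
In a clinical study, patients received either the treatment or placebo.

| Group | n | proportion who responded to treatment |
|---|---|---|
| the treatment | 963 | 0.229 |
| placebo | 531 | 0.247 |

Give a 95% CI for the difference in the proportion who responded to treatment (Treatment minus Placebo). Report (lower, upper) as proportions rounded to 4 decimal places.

SE₁ = √(p̂₁(1−p̂₁)/n₁) = √(0.2290·0.7710/963) = 0.01354; SE₂ = √(0.2470·0.7530/531) = 0.01872.
Independent samples: SE of the difference = √(SE₁² + SE₂²) = √(0.0001833316 + 0.0003504384) = 0.02310.
z* for 95% confidence is 1.960, so the margin of error is 1.960 × 0.02310 = 0.04528.
Point estimate p̂₁ − p̂₂ = 0.2290 − 0.2470 = -0.0180.
-0.0180 ± 0.04528 → (-0.0633, 0.0273).

(-0.0633, 0.0273)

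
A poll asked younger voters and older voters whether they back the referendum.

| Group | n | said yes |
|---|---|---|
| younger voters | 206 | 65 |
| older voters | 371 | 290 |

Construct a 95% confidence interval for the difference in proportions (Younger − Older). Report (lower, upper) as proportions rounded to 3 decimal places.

(-0.542, -0.390)

p̂₁ = 65/206 = 0.3155 and p̂₂ = 290/371 = 0.7817.
SE₁ = √(p̂₁(1−p̂₁)/n₁) = √(0.3155·0.6845/206) = 0.03238; SE₂ = √(0.7817·0.2183/371) = 0.02145.
Independent samples: SE of the difference = √(SE₁² + SE₂²) = √(0.0010484644 + 0.0004601025) = 0.03884.
z* for 95% confidence is 1.960, so the margin of error is 1.960 × 0.03884 = 0.07613.
Point estimate p̂₁ − p̂₂ = 0.3155 − 0.7817 = -0.4662.
-0.4662 ± 0.07613 → (-0.542, -0.390).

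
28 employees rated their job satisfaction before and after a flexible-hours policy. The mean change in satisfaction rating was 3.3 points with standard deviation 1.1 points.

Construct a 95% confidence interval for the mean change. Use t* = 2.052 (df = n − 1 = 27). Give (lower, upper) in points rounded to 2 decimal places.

(2.87, 3.73)

Paired design: SE = s_d/√n = 1.1/√28 = 0.2079.
t* = 2.052; margin of error = 2.052 × 0.2079 = 0.4266.
3.3 ± 0.4266 → (2.87, 3.73).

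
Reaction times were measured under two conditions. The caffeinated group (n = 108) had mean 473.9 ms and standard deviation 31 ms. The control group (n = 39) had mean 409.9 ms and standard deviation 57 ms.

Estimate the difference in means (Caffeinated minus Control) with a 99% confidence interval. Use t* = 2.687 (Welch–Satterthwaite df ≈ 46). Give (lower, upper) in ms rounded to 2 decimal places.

(38.20, 89.80)

Per-group SEs: s₁/√n₁ = 31/√108 = 2.9830, s₂/√n₂ = 57/√39 = 9.1273.
Unpooled SE of the difference: √(8.898289 + 83.30760529) = 9.6024.
Margin of error = t* · SE = 2.687 × 9.6024 = 25.8016.
x̄₁ − x̄₂ = 473.9 − 409.9 = 64.0000.
CI: 64.0000 ± 25.8016 = (38.20, 89.80).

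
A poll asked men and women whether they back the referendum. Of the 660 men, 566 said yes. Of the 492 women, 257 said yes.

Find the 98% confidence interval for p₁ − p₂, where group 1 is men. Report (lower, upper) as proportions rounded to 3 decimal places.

(0.274, 0.396)

First, p̂₁ = 566/660 = 0.8576; p̂₂ = 257/492 = 0.5224.
The two standard errors are √(0.8576×0.1424/660) = 0.01360 and √(0.5224×0.4776/492) = 0.02252.
Because the samples are independent, SE_diff = √(0.01360² + 0.02252²) = 0.02631.
Using z* = 2.326 for 98%, ME = 2.326 × 0.02631 = 0.06120.
p̂₁ − p̂₂ = 0.3352; interval 0.3352 ± 0.06120 gives (0.274, 0.396).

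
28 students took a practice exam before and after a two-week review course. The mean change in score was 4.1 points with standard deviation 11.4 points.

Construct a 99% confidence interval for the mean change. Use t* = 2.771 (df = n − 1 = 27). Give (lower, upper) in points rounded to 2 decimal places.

(-1.87, 10.07)

This is a matched-pairs design, so SE = s_d/√n = 11.4/√28 = 2.1544.
Margin = 2.771 × 2.1544 = 5.9698; the interval is 4.1 ± 5.9698 = (-1.87, 10.07).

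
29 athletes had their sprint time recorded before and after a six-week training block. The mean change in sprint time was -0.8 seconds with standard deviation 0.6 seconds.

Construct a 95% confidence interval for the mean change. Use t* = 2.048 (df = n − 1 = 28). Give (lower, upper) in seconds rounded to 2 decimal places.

(-1.03, -0.57)

Paired design: SE = s_d/√n = 0.6/√29 = 0.1114.
t* = 2.048; margin of error = 2.048 × 0.1114 = 0.2281.
-0.8 ± 0.2281 → (-1.03, -0.57).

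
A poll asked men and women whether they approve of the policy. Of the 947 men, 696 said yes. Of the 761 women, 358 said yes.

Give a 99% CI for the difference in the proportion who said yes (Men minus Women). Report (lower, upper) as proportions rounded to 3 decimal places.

(0.205, 0.324)

First, p̂₁ = 696/947 = 0.7350; p̂₂ = 358/761 = 0.4704.
The two standard errors are √(0.7350×0.2650/947) = 0.01434 and √(0.4704×0.5296/761) = 0.01809.
Because the samples are independent, SE_diff = √(0.01434² + 0.01809²) = 0.02308.
Using z* = 2.576 for 99%, ME = 2.576 × 0.02308 = 0.05945.
p̂₁ − p̂₂ = 0.2646; interval 0.2646 ± 0.05945 gives (0.205, 0.324).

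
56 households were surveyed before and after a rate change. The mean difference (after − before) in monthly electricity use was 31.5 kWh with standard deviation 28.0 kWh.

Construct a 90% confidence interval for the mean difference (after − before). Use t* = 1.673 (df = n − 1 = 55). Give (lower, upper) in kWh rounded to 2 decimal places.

(25.24, 37.76)

Paired design: SE = s_d/√n = 28.0/√56 = 3.7417.
t* = 1.673; margin of error = 1.673 × 3.7417 = 6.2599.
31.5 ± 6.2599 → (25.24, 37.76).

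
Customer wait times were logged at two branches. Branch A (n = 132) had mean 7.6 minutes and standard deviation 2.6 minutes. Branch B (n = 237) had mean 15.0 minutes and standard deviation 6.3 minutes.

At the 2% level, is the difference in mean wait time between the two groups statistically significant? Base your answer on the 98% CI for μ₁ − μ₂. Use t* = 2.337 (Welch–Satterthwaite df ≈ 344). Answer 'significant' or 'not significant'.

significant

SE₁ = s₁/√n₁ = 2.6/√132 = 0.2263; SE₂ = 6.3/√237 = 0.4092.
Independent samples, unequal variances: SE_diff = √(SE₁² + SE₂²) = √(0.05121169 + 0.16744464) = 0.4676.
t* = 2.337, so margin of error = 2.337 × 0.4676 = 1.0928.
Difference in means = 7.6 − 15.0 = -7.4000.
-7.4000 ± 1.0928 → (-8.4928, -6.3072).
The interval (-8.4928, -6.3072) does not contain 0, so the difference is significant.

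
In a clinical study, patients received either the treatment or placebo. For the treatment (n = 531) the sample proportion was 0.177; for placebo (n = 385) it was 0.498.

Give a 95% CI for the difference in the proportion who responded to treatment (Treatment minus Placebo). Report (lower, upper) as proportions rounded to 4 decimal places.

SE₁ = √(p̂₁(1−p̂₁)/n₁) = √(0.1770·0.8230/531) = 0.01656; SE₂ = √(0.4980·0.5020/385) = 0.02548.
Independent samples: SE of the difference = √(SE₁² + SE₂²) = √(0.0002742336 + 0.0006492304) = 0.03039.
z* for 95% confidence is 1.960, so the margin of error is 1.960 × 0.03039 = 0.05956.
Point estimate p̂₁ − p̂₂ = 0.1770 − 0.4980 = -0.3210.
-0.3210 ± 0.05956 → (-0.3806, -0.2614).

(-0.3806, -0.2614)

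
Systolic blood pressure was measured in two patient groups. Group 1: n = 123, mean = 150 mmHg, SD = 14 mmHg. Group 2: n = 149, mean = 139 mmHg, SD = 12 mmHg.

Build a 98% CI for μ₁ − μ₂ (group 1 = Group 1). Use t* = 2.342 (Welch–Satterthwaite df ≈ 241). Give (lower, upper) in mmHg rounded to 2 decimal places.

(7.25, 14.75)

SE₁ = s₁/√n₁ = 14/√123 = 1.2623; SE₂ = 12/√149 = 0.9831.
Independent samples, unequal variances: SE_diff = √(SE₁² + SE₂²) = √(1.59340129 + 0.96648561) = 1.6000.
t* = 2.342, so margin of error = 2.342 × 1.6000 = 3.7472.
Difference in means = 150 − 139 = 11.0000.
11.0000 ± 3.7472 → (7.25, 14.75).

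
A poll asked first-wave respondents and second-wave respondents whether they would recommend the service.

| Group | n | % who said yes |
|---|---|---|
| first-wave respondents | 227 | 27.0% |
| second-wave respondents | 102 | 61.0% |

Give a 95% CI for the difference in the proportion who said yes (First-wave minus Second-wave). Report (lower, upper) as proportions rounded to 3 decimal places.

(-0.451, -0.229)

Each SE is √(p̂(1−p̂)/n): √(0.2700·0.7300/227) = 0.02947 and √(0.6100·0.3900/102) = 0.04829.
SE(p̂₁ − p̂₂) = √(SE₁² + SE₂²) = √(0.0008684809 + 0.0023319241) = 0.05657, since the two samples are independent.
At 95% confidence z* = 1.960; margin = 1.960 × 0.05657 = 0.11088.
The difference is 0.2700 − 0.6100 = -0.3400, so the interval is -0.3400 ± 0.11088 = (-0.451, -0.229).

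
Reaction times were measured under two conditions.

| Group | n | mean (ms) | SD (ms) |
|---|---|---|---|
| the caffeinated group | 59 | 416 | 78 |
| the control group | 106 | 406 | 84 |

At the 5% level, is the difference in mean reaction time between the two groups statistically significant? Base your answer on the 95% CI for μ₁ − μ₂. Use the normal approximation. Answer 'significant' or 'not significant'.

Per-group SEs: s₁/√n₁ = 78/√59 = 10.1547, s₂/√n₂ = 84/√106 = 8.1588.
Unpooled SE of the difference: √(103.11793209 + 66.56601744) = 13.0263.
Margin of error = z* · SE = 1.960 × 13.0263 = 25.5315.
x̄₁ − x̄₂ = 416 − 406 = 10.0000.
CI: 10.0000 ± 25.5315 = (-15.5315, 35.5315).
The interval (-15.5315, 35.5315) contains 0, so the difference is not significant.

not significant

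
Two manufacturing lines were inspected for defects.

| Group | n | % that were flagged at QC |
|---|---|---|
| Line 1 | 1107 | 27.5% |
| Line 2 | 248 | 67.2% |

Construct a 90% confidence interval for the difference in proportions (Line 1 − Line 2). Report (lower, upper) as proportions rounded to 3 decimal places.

SE₁ = √(p̂₁(1−p̂₁)/n₁) = √(0.2750·0.7250/1107) = 0.01342; SE₂ = √(0.6720·0.3280/248) = 0.02981.
Independent samples: SE of the difference = √(SE₁² + SE₂²) = √(0.0001800964 + 0.0008886361) = 0.03269.
z* for 90% confidence is 1.645, so the margin of error is 1.645 × 0.03269 = 0.05378.
Point estimate p̂₁ − p̂₂ = 0.2750 − 0.6720 = -0.3970.
-0.3970 ± 0.05378 → (-0.451, -0.343).

(-0.451, -0.343)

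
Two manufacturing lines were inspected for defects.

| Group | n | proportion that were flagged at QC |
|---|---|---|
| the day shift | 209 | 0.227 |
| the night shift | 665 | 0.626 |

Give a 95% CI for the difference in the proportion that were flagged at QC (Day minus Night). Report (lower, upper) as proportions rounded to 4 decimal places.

Each SE is √(p̂(1−p̂)/n): √(0.2270·0.7730/209) = 0.02898 and √(0.6260·0.3740/665) = 0.01876.
SE(p̂₁ − p̂₂) = √(SE₁² + SE₂²) = √(0.0008398404 + 0.0003519376) = 0.03452, since the two samples are independent.
At 95% confidence z* = 1.960; margin = 1.960 × 0.03452 = 0.06766.
The difference is 0.2270 − 0.6260 = -0.3990, so the interval is -0.3990 ± 0.06766 = (-0.4667, -0.3313).

(-0.4667, -0.3313)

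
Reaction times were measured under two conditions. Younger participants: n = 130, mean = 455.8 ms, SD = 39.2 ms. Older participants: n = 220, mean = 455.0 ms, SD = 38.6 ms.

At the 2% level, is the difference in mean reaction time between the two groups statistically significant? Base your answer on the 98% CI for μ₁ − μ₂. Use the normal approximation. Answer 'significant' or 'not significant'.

not significant

SE₁ = s₁/√n₁ = 39.2/√130 = 3.4381; SE₂ = 38.6/√220 = 2.6024.
Independent samples, unequal variances: SE_diff = √(SE₁² + SE₂²) = √(11.82053161 + 6.77248576) = 4.3120.
z* = 2.326, so margin of error = 2.326 × 4.3120 = 10.0297.
Difference in means = 455.8 − 455.0 = 0.8000.
0.8000 ± 10.0297 → (-9.2297, 10.8297).
The interval (-9.2297, 10.8297) contains 0, so the difference is not significant.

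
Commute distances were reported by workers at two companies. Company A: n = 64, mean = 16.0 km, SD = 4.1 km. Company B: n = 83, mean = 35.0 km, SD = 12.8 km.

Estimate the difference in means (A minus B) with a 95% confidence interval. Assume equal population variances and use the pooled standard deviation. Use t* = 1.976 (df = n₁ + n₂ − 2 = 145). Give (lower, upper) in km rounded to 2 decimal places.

s_p = √[((n₁−1)s₁² + (n₂−1)s₂²)/(n₁+n₂−2)] = √[(63·4.1² + 82·12.8²)/145] = 9.9979.
SE = 9.9979·√(1/64 + 1/83) = 1.6632.
With t* = 1.976, margin = 1.976 × 1.6632 = 3.2865.
x̄₁ − x̄₂ = 16.0 − 35.0 = -19.0000; interval -19.0000 ± 3.2865 = (-22.29, -15.71).

(-22.29, -15.71)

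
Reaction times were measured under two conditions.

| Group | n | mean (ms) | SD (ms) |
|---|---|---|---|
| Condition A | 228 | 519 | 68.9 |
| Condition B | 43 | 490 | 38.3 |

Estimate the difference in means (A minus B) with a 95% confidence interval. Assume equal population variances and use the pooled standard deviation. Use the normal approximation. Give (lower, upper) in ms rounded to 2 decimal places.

Pooled variance s_p² = [227·68.9² + 42·38.3²] / (228+43−2) = 4235.0411, so s_p = 65.0772.
SE_diff = s_p·√(1/n₁ + 1/n₂) = 65.0772·√(1/228 + 1/43) = 10.8196.
z* = 1.960; margin = 1.960 × 10.8196 = 21.2064.
Difference = 519 − 490 = 29.0000.
29.0000 ± 21.2064 → (7.79, 50.21).

(7.79, 50.21)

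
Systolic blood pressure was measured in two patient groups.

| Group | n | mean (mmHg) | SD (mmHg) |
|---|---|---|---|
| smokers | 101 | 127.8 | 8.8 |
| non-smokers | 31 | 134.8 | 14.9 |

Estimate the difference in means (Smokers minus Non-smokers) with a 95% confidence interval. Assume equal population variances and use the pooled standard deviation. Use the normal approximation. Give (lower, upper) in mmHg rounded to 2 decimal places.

Pooled variance s_p² = [100·8.8² + 30·14.9²] / (101+31−2) = 110.8023, so s_p = 10.5263.
SE_diff = s_p·√(1/n₁ + 1/n₂) = 10.5263·√(1/101 + 1/31) = 2.1613.
z* = 1.960; margin = 1.960 × 2.1613 = 4.2361.
Difference = 127.8 − 134.8 = -7.0000.
-7.0000 ± 4.2361 → (-11.24, -2.76).

(-11.24, -2.76)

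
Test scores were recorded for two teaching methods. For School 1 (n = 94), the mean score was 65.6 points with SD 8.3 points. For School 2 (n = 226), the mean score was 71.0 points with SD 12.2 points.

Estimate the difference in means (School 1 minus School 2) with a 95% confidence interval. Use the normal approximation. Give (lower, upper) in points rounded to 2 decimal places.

(-7.71, -3.09)

Per-group SEs: s₁/√n₁ = 8.3/√94 = 0.8561, s₂/√n₂ = 12.2/√226 = 0.8115.
Unpooled SE of the difference: √(0.73290721 + 0.65853225) = 1.1796.
Margin of error = z* · SE = 1.960 × 1.1796 = 2.3120.
x̄₁ − x̄₂ = 65.6 − 71.0 = -5.4000.
CI: -5.4000 ± 2.3120 = (-7.71, -3.09).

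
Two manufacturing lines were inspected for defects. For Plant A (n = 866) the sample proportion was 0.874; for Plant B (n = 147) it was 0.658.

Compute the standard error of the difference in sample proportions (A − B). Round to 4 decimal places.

0.0407

SE₁ = √(p̂₁(1−p̂₁)/n₁) = √(0.8740·0.1260/866) = 0.01128; SE₂ = √(0.6580·0.3420/147) = 0.03913.
Independent samples: SE of the difference = √(SE₁² + SE₂²) = √(0.0001272384 + 0.0015311569) = 0.04072.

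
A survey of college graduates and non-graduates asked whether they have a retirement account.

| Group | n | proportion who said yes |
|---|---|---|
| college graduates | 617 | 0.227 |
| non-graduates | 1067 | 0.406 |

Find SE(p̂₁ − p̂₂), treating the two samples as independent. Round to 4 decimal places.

0.0226

SE₁ = √(p̂₁(1−p̂₁)/n₁) = √(0.2270·0.7730/617) = 0.01686; SE₂ = √(0.4060·0.5940/1067) = 0.01503.
Independent samples: SE of the difference = √(SE₁² + SE₂²) = √(0.0002842596 + 0.0002259009) = 0.02259.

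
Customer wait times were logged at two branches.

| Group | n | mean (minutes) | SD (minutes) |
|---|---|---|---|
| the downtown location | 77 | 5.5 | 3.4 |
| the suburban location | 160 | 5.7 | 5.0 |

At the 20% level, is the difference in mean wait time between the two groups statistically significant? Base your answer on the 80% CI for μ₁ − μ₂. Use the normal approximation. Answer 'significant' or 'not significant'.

not significant

Standard errors of each mean: 3.4/√77 = 0.3875 and 5.0/√160 = 0.3953.
SE(x̄₁ − x̄₂) = √(0.3875² + 0.3953²) = 0.5536 for independent samples with unequal variances.
With z* = 1.282, the margin is 1.282 × 0.5536 = 0.7097.
x̄₁ − x̄₂ = 5.5 − 5.7 = -0.2000; the interval is -0.2000 ± 0.7097 = (-0.9097, 0.5097).
The interval (-0.9097, 0.5097) contains 0, so the difference is not significant.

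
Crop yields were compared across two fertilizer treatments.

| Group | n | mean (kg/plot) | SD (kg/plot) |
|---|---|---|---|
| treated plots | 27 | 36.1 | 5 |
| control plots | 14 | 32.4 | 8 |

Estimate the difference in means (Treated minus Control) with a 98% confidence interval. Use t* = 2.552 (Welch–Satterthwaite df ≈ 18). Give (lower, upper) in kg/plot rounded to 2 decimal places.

(-2.28, 9.68)

SE₁ = s₁/√n₁ = 5/√27 = 0.9623; SE₂ = 8/√14 = 2.1381.
Independent samples, unequal variances: SE_diff = √(SE₁² + SE₂²) = √(0.92602129 + 4.57147161) = 2.3447.
t* = 2.552, so margin of error = 2.552 × 2.3447 = 5.9837.
Difference in means = 36.1 − 32.4 = 3.7000.
3.7000 ± 5.9837 → (-2.28, 9.68).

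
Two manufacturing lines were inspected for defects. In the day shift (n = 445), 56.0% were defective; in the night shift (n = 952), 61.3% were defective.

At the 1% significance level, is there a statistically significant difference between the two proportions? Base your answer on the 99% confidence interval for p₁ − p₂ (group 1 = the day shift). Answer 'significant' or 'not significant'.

not significant

SE₁ = √(p̂₁(1−p̂₁)/n₁) = √(0.5600·0.4400/445) = 0.02353; SE₂ = √(0.6130·0.3870/952) = 0.01579.
Independent samples: SE of the difference = √(SE₁² + SE₂²) = √(0.0005536609 + 0.0002493241) = 0.02834.
z* for 99% confidence is 2.576, so the margin of error is 2.576 × 0.02834 = 0.07300.
Point estimate p̂₁ − p̂₂ = 0.5600 − 0.6130 = -0.0530.
-0.0530 ± 0.07300 → (-0.12600, 0.02000).
The interval (-0.12600, 0.02000) contains 0, so the difference is not significant.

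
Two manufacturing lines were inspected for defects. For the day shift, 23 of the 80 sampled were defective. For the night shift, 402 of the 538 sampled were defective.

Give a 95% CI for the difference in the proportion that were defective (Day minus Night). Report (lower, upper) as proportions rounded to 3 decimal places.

First, p̂₁ = 23/80 = 0.2875; p̂₂ = 402/538 = 0.7472.
The two standard errors are √(0.2875×0.7125/80) = 0.05060 and √(0.7472×0.2528/538) = 0.01874.
Because the samples are independent, SE_diff = √(0.05060² + 0.01874²) = 0.05396.
Using z* = 1.960 for 95%, ME = 1.960 × 0.05396 = 0.10576.
p̂₁ − p̂₂ = -0.4597; interval -0.4597 ± 0.10576 gives (-0.565, -0.354).

(-0.565, -0.354)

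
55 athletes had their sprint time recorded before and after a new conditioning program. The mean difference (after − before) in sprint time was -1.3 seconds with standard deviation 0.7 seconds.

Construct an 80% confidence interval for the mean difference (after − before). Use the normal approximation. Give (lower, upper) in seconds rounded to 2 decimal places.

This is a matched-pairs design, so SE = s_d/√n = 0.7/√55 = 0.0944.
Margin = 1.282 × 0.0944 = 0.1210; the interval is -1.3 ± 0.1210 = (-1.42, -1.18).

(-1.42, -1.18)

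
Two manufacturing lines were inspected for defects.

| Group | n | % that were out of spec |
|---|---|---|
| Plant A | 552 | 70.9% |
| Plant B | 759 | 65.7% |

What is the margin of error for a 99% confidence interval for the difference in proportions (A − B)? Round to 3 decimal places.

0.067

SE₁ = √(p̂₁(1−p̂₁)/n₁) = √(0.7090·0.2910/552) = 0.01933; SE₂ = √(0.6570·0.3430/759) = 0.01723.
Independent samples: SE of the difference = √(SE₁² + SE₂²) = √(0.0003736489 + 0.0002968729) = 0.02589.
z* for 99% confidence is 2.576, so the margin of error is 2.576 × 0.02589 = 0.06669.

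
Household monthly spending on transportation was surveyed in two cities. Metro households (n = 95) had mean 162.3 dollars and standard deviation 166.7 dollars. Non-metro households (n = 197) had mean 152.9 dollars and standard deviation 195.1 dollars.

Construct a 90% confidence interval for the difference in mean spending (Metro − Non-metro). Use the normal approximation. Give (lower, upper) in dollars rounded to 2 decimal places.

(-26.85, 45.65)

SE₁ = s₁/√n₁ = 166.7/√95 = 17.1031; SE₂ = 195.1/√197 = 13.9003.
Independent samples, unequal variances: SE_diff = √(SE₁² + SE₂²) = √(292.51602961 + 193.21834009) = 22.0394.
z* = 1.645, so margin of error = 1.645 × 22.0394 = 36.2548.
Difference in means = 162.3 − 152.9 = 9.4000.
9.4000 ± 36.2548 → (-26.85, 45.65).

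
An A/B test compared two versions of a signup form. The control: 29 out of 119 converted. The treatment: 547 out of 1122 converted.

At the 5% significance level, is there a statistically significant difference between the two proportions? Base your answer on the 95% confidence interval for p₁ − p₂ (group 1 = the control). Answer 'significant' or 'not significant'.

p̂₁ = 29/119 = 0.2437 and p̂₂ = 547/1122 = 0.4875.
SE₁ = √(p̂₁(1−p̂₁)/n₁) = √(0.2437·0.7563/119) = 0.03936; SE₂ = √(0.4875·0.5125/1122) = 0.01492.
Independent samples: SE of the difference = √(SE₁² + SE₂²) = √(0.0015492096 + 0.0002226064) = 0.04209.
z* for 95% confidence is 1.960, so the margin of error is 1.960 × 0.04209 = 0.08250.
Point estimate p̂₁ − p̂₂ = 0.2437 − 0.4875 = -0.2438.
-0.2438 ± 0.08250 → (-0.32630, -0.16130).
The interval (-0.32630, -0.16130) does not contain 0, so the difference is significant.

significant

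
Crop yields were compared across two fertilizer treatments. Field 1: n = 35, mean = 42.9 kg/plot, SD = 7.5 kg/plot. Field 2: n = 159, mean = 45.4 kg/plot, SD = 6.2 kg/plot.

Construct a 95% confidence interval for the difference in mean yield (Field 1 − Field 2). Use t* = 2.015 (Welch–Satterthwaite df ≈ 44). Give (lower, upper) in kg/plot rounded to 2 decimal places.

Standard errors of each mean: 7.5/√35 = 1.2677 and 6.2/√159 = 0.4917.
SE(x̄₁ − x̄₂) = √(1.2677² + 0.4917²) = 1.3597 for independent samples with unequal variances.
With t* = 2.015, the margin is 2.015 × 1.3597 = 2.7398.
x̄₁ − x̄₂ = 42.9 − 45.4 = -2.5000; the interval is -2.5000 ± 2.7398 = (-5.24, 0.24).

(-5.24, 0.24)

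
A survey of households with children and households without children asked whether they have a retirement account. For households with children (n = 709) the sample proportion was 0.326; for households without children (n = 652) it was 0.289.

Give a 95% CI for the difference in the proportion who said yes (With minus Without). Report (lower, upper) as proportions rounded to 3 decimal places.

(-0.012, 0.086)

SE₁ = √(p̂₁(1−p̂₁)/n₁) = √(0.3260·0.6740/709) = 0.01760; SE₂ = √(0.2890·0.7110/652) = 0.01775.
Independent samples: SE of the difference = √(SE₁² + SE₂²) = √(0.00030976 + 0.0003150625) = 0.02500.
z* for 95% confidence is 1.960, so the margin of error is 1.960 × 0.02500 = 0.04900.
Point estimate p̂₁ − p̂₂ = 0.3260 − 0.2890 = 0.0370.
0.0370 ± 0.04900 → (-0.012, 0.086).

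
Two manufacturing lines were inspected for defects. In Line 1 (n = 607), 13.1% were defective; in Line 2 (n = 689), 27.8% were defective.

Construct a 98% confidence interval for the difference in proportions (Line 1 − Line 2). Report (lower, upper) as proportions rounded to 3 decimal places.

SE₁ = √(p̂₁(1−p̂₁)/n₁) = √(0.1310·0.8690/607) = 0.01369; SE₂ = √(0.2780·0.7220/689) = 0.01707.
Independent samples: SE of the difference = √(SE₁² + SE₂²) = √(0.0001874161 + 0.0002913849) = 0.02188.
z* for 98% confidence is 2.326, so the margin of error is 2.326 × 0.02188 = 0.05089.
Point estimate p̂₁ − p̂₂ = 0.1310 − 0.2780 = -0.1470.
-0.1470 ± 0.05089 → (-0.198, -0.096).

(-0.198, -0.096)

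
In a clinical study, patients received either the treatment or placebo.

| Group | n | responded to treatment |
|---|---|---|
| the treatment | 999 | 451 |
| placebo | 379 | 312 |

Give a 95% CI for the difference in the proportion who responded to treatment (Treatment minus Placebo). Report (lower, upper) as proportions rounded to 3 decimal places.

First, p̂₁ = 451/999 = 0.4515; p̂₂ = 312/379 = 0.8232.
The two standard errors are √(0.4515×0.5485/999) = 0.01574 and √(0.8232×0.1768/379) = 0.01960.
Because the samples are independent, SE_diff = √(0.01574² + 0.01960²) = 0.02514.
Using z* = 1.960 for 95%, ME = 1.960 × 0.02514 = 0.04927.
p̂₁ − p̂₂ = -0.3717; interval -0.3717 ± 0.04927 gives (-0.421, -0.322).

(-0.421, -0.322)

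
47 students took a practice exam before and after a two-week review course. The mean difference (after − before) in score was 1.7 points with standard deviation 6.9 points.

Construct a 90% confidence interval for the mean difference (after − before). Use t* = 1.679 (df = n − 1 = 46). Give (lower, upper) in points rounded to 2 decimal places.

This is a matched-pairs design, so SE = s_d/√n = 6.9/√47 = 1.0065.
Margin = 1.679 × 1.0065 = 1.6899; the interval is 1.7 ± 1.6899 = (0.01, 3.39).

(0.01, 3.39)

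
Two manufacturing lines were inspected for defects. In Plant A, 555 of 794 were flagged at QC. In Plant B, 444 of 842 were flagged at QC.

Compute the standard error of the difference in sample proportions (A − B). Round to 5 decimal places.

First, p̂₁ = 555/794 = 0.6990; p̂₂ = 444/842 = 0.5273.
The two standard errors are √(0.6990×0.3010/794) = 0.01628 and √(0.5273×0.4727/842) = 0.01721.
Because the samples are independent, SE_diff = √(0.01628² + 0.01721²) = 0.02369.

0.02369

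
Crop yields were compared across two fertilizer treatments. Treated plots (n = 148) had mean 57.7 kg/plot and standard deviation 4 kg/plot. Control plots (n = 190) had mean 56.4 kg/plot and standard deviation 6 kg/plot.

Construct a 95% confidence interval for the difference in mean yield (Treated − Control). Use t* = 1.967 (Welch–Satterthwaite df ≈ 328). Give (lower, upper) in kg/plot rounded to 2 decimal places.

Standard errors of each mean: 4/√148 = 0.3288 and 6/√190 = 0.4353.
SE(x̄₁ − x̄₂) = √(0.3288² + 0.4353²) = 0.5455 for independent samples with unequal variances.
With t* = 1.967, the margin is 1.967 × 0.5455 = 1.0730.
x̄₁ − x̄₂ = 57.7 − 56.4 = 1.3000; the interval is 1.3000 ± 1.0730 = (0.23, 2.37).

(0.23, 2.37)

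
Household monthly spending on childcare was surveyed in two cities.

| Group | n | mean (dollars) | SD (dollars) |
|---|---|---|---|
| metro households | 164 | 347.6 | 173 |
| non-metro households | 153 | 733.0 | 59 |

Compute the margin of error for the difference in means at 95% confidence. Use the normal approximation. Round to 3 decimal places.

Standard errors of each mean: 173/√164 = 13.5090 and 59/√153 = 4.7699.
SE(x̄₁ − x̄₂) = √(13.5090² + 4.7699²) = 14.3264 for independent samples with unequal variances.
With z* = 1.960, the margin is 1.960 × 14.3264 = 28.0797.

28.080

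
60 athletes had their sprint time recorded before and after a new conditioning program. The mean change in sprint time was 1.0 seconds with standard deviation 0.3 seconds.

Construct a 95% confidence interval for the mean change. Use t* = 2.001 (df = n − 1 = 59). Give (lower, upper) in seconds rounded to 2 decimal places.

Paired design: SE = s_d/√n = 0.3/√60 = 0.0387.
t* = 2.001; margin of error = 2.001 × 0.0387 = 0.0774.
1.0 ± 0.0774 → (0.92, 1.08).

(0.92, 1.08)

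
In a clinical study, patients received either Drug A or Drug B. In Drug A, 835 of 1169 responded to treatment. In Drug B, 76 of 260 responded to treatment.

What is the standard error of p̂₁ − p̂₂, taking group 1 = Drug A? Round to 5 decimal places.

0.03115

First, p̂₁ = 835/1169 = 0.7143; p̂₂ = 76/260 = 0.2923.
The two standard errors are √(0.7143×0.2857/1169) = 0.01321 and √(0.2923×0.7077/260) = 0.02821.
Because the samples are independent, SE_diff = √(0.01321² + 0.02821²) = 0.03115.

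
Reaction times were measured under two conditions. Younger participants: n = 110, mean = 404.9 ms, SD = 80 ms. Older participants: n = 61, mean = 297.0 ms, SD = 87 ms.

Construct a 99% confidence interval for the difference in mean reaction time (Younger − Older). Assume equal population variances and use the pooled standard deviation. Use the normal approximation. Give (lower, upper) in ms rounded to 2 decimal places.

Pooled variance s_p² = [109·80² + 60·87²] / (110+61−2) = 6815.0296, so s_p = 82.5532.
SE_diff = s_p·√(1/n₁ + 1/n₂) = 82.5532·√(1/110 + 1/61) = 13.1786.
z* = 2.576; margin = 2.576 × 13.1786 = 33.9481.
Difference = 404.9 − 297.0 = 107.9000.
107.9000 ± 33.9481 → (73.95, 141.85).

(73.95, 141.85)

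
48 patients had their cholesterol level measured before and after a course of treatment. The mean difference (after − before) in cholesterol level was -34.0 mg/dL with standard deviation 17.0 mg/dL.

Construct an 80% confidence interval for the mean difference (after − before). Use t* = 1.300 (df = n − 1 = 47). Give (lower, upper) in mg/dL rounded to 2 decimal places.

(-37.19, -30.81)

Paired design: SE = s_d/√n = 17.0/√48 = 2.4537.
t* = 1.300; margin of error = 1.300 × 2.4537 = 3.1898.
-34.0 ± 3.1898 → (-37.19, -30.81).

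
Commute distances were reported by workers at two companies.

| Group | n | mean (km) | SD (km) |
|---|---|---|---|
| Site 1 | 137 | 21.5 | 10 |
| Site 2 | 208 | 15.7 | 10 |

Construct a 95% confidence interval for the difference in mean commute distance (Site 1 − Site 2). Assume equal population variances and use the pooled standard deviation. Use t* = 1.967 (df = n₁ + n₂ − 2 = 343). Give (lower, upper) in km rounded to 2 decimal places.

s_p = √[((n₁−1)s₁² + (n₂−1)s₂²)/(n₁+n₂−2)] = √[(136·10² + 207·10²)/343] = 10.0000.
SE = 10.0000·√(1/137 + 1/208) = 1.1003.
With t* = 1.967, margin = 1.967 × 1.1003 = 2.1643.
x̄₁ − x̄₂ = 21.5 − 15.7 = 5.8000; interval 5.8000 ± 2.1643 = (3.64, 7.96).

(3.64, 7.96)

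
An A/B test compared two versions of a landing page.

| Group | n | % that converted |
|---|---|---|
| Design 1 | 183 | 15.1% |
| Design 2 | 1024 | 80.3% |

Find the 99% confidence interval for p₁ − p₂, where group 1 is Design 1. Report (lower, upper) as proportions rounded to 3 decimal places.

SE₁ = √(p̂₁(1−p̂₁)/n₁) = √(0.1510·0.8490/183) = 0.02647; SE₂ = √(0.8030·0.1970/1024) = 0.01243.
Independent samples: SE of the difference = √(SE₁² + SE₂²) = √(0.0007006609 + 0.0001545049) = 0.02924.
z* for 99% confidence is 2.576, so the margin of error is 2.576 × 0.02924 = 0.07532.
Point estimate p̂₁ − p̂₂ = 0.1510 − 0.8030 = -0.6520.
-0.6520 ± 0.07532 → (-0.727, -0.577).

(-0.727, -0.577)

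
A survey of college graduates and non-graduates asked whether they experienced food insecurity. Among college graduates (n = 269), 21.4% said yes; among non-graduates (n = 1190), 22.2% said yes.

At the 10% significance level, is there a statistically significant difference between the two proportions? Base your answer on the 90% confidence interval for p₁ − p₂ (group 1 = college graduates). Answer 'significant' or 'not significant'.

not significant

Each SE is √(p̂(1−p̂)/n): √(0.2140·0.7860/269) = 0.02501 and √(0.2220·0.7780/1190) = 0.01205.
SE(p̂₁ − p̂₂) = √(SE₁² + SE₂²) = √(0.0006255001 + 0.0001452025) = 0.02776, since the two samples are independent.
At 90% confidence z* = 1.645; margin = 1.645 × 0.02776 = 0.04567.
The difference is 0.2140 − 0.2220 = -0.0080, so the interval is -0.0080 ± 0.04567 = (-0.05367, 0.03767).
The interval (-0.05367, 0.03767) contains 0, so the difference is not significant.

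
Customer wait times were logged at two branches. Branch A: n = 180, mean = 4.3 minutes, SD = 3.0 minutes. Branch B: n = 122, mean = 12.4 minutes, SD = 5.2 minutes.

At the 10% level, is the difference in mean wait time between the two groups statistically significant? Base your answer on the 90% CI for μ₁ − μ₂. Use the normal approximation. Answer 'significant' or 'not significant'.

significant

Standard errors of each mean: 3.0/√180 = 0.2236 and 5.2/√122 = 0.4708.
SE(x̄₁ − x̄₂) = √(0.2236² + 0.4708²) = 0.5212 for independent samples with unequal variances.
With z* = 1.645, the margin is 1.645 × 0.5212 = 0.8574.
x̄₁ − x̄₂ = 4.3 − 12.4 = -8.1000; the interval is -8.1000 ± 0.8574 = (-8.9574, -7.2426).
The interval (-8.9574, -7.2426) does not contain 0, so the difference is significant.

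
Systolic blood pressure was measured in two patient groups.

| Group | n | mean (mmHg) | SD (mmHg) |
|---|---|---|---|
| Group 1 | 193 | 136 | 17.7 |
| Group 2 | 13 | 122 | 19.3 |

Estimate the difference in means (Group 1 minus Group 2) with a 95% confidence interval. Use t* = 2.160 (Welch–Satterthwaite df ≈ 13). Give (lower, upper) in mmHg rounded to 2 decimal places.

Per-group SEs: s₁/√n₁ = 17.7/√193 = 1.2741, s₂/√n₂ = 19.3/√13 = 5.3529.
Unpooled SE of the difference: √(1.62333081 + 28.65353841) = 5.5024.
Margin of error = t* · SE = 2.160 × 5.5024 = 11.8852.
x̄₁ − x̄₂ = 136 − 122 = 14.0000.
CI: 14.0000 ± 11.8852 = (2.11, 25.89).

(2.11, 25.89)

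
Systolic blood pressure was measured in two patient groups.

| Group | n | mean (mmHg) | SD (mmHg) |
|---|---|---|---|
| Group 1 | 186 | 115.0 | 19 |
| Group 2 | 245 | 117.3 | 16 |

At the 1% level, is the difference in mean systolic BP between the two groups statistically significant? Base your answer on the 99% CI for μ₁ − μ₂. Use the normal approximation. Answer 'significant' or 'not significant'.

SE₁ = s₁/√n₁ = 19/√186 = 1.3931; SE₂ = 16/√245 = 1.0222.
Independent samples, unequal variances: SE_diff = √(SE₁² + SE₂²) = √(1.94072761 + 1.04489284) = 1.7279.
z* = 2.576, so margin of error = 2.576 × 1.7279 = 4.4511.
Difference in means = 115.0 − 117.3 = -2.3000.
-2.3000 ± 4.4511 → (-6.7511, 2.1511).
The interval (-6.7511, 2.1511) contains 0, so the difference is not significant.

not significant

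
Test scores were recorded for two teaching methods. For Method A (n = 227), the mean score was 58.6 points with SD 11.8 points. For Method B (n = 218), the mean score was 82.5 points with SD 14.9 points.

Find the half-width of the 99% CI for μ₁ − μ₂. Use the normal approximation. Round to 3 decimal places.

SE₁ = s₁/√n₁ = 11.8/√227 = 0.7832; SE₂ = 14.9/√218 = 1.0092.
Independent samples, unequal variances: SE_diff = √(SE₁² + SE₂²) = √(0.61340224 + 1.01848464) = 1.2775.
z* = 2.576, so margin of error = 2.576 × 1.2775 = 3.2908.

3.291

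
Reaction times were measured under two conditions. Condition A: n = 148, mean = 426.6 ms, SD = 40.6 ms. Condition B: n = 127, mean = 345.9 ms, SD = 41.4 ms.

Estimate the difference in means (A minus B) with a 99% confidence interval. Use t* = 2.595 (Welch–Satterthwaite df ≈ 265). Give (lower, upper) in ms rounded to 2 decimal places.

(67.82, 93.58)

Per-group SEs: s₁/√n₁ = 40.6/√148 = 3.3373, s₂/√n₂ = 41.4/√127 = 3.6737.
Unpooled SE of the difference: √(11.13757129 + 13.49607169) = 4.9632.
Margin of error = t* · SE = 2.595 × 4.9632 = 12.8795.
x̄₁ − x̄₂ = 426.6 − 345.9 = 80.7000.
CI: 80.7000 ± 12.8795 = (67.82, 93.58).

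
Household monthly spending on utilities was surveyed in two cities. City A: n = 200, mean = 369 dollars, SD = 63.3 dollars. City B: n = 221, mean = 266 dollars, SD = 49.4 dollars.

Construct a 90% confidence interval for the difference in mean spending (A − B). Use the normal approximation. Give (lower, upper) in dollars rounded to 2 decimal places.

Standard errors of each mean: 63.3/√200 = 4.4760 and 49.4/√221 = 3.3230.
SE(x̄₁ − x̄₂) = √(4.4760² + 3.3230²) = 5.5747 for independent samples with unequal variances.
With z* = 1.645, the margin is 1.645 × 5.5747 = 9.1704.
x̄₁ − x̄₂ = 369 − 266 = 103.0000; the interval is 103.0000 ± 9.1704 = (93.83, 112.17).

(93.83, 112.17)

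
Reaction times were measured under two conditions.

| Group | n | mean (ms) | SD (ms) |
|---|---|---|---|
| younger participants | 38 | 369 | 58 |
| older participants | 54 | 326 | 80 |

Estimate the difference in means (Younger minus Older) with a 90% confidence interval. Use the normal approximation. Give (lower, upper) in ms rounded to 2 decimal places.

(19.33, 66.67)

Per-group SEs: s₁/√n₁ = 58/√38 = 9.4088, s₂/√n₂ = 80/√54 = 10.8866.
Unpooled SE of the difference: √(88.52551744 + 118.51805956) = 14.3890.
Margin of error = z* · SE = 1.645 × 14.3890 = 23.6699.
x̄₁ − x̄₂ = 369 − 326 = 43.0000.
CI: 43.0000 ± 23.6699 = (19.33, 66.67).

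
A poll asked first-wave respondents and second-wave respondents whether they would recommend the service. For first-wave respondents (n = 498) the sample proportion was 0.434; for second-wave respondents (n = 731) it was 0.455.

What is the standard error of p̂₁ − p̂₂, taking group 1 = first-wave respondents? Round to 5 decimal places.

0.02885

The two standard errors are √(0.4340×0.5660/498) = 0.02221 and √(0.4550×0.5450/731) = 0.01842.
Because the samples are independent, SE_diff = √(0.02221² + 0.01842²) = 0.02885.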